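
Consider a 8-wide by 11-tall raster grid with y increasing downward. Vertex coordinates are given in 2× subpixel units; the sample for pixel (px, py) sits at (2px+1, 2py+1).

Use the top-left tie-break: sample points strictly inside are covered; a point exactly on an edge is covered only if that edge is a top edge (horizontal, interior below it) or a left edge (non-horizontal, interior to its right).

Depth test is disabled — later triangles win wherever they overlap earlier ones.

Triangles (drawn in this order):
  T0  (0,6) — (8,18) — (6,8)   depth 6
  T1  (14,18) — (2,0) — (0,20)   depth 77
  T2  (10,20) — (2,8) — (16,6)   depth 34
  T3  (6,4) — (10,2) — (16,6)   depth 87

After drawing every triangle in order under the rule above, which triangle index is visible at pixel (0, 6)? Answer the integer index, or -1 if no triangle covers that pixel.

T0:
  2·area = 56  (B↔C swapped to make it positive)
  edge (0, 6)→(6, 8): d=(6,2) right/bottom  bias=-1
  edge (6, 8)→(8, 18): d=(2,10) right/bottom  bias=-1
  edge (8, 18)→(0, 6): d=(-8,-12) top-left  bias=+0
    (2,1)@(5, 3): e=[-28,0,84] → .  [on edge]
    (0,3)@(1, 7): e=[4,48,4] → X
    (1,3)@(3, 7): e=[0,28,28] → .  [on edge]
    (0,4)@(1, 9): e=[16,52,-12] → .
    (1,4)@(3, 9): e=[12,32,12] → X
    (2,4)@(5, 9): e=[8,12,36] → X
    (3,4)@(7, 9): e=[4,-8,60] → .
    (4,4)@(9, 9): e=[0,-28,84] → .  [on edge]
    (1,5)@(3, 11): e=[24,36,-4] → .
    (2,5)@(5, 11): e=[20,16,20] → X
    (3,5)@(7, 11): e=[16,-4,44] → .
    (7,5)@(15, 11): e=[0,-84,140] → .  [on edge]
    (3,6)@(7, 13): e=[28,0,28] → .  [on edge]
  covered (6 px):
    . . . . . . . .
    . . . . . . . .
    . . . . . . . .
    X . . . . . . .
    . X X . . . . .
    . . X . . . . .
    . . X . . . . .
    . . . X . . . .
    . . . . . . . .
    . . . . . . . .
    . . . . . . . .
T1:
  2·area = 276  (B↔C swapped to make it positive)
  edge (14, 18)→(0, 20): d=(-14,2) right/bottom  bias=-1
  edge (0, 20)→(2, 0): d=(2,-20) top-left  bias=+0
  edge (2, 0)→(14, 18): d=(12,18) right/bottom  bias=-1
    (1,1)@(3, 3): e=[232,26,18] → X
    (2,1)@(5, 3): e=[228,66,-18] → .
    (1,2)@(3, 5): e=[204,30,42] → X
    (2,2)@(5, 5): e=[200,70,6] → X
    (3,2)@(7, 5): e=[196,110,-30] → .
    (1,3)@(3, 7): e=[176,34,66] → X
    (3,3)@(7, 7): e=[168,114,-6] → .
    (1,4)@(3, 9): e=[148,38,90] → X
    (3,4)@(7, 9): e=[140,118,18] → X
    (4,4)@(9, 9): e=[136,158,-18] → .
    (0,5)@(1, 11): e=[124,2,150] → X
    (4,5)@(9, 11): e=[108,162,6] → X
    (3,9)@(7, 19): e=[0,138,138] → .  [on edge]
  covered (34 px):
    . . . . . . . .
    . X . . . . . .
    . X X . . . . .
    . X X . . . . .
    . X X X . . . .
    X X X X X . . .
    X X X X X . . .
    X X X X X X . .
    X X X X X X X .
    X X X . . . . .
    . . . . . . . .
T2:
  2·area = 184
  edge (10, 20)→(2, 8): d=(-8,-12) top-left  bias=+0
  edge (2, 8)→(16, 6): d=(14,-2) top-left  bias=+0
  edge (16, 6)→(10, 20): d=(-6,14) right/bottom  bias=-1
    (4,3)@(9, 7): e=[92,0,92] → X  [on edge]
    (5,3)@(11, 7): e=[116,4,64] → X
    (6,3)@(13, 7): e=[140,8,36] → X
    (7,3)@(15, 7): e=[164,12,8] → X
    (1,4)@(3, 9): e=[4,16,164] → X
    (2,4)@(5, 9): e=[28,20,136] → X
    (3,4)@(7, 9): e=[52,24,108] → X
    (7,4)@(15, 9): e=[148,40,-4] → .
    (1,5)@(3, 11): e=[-12,44,152] → .
    (2,5)@(5, 11): e=[12,48,124] → X
    (7,5)@(15, 11): e=[132,68,-16] → .
    (2,6)@(5, 13): e=[-4,76,112] → .
    (6,6)@(13, 13): e=[92,92,0] → .  [on edge]
  covered (23 px):
    . . . . . . . .
    . . . . . . . .
    . . . . . . . .
    . . . . X X X X
    . X X X X X X .
    . . X X X X X .
    . . . X X X . .
    . . . X X X . .
    . . . . X X . .
    . . . . . . . .
    . . . . . . . .
T3:
  2·area = 28
  edge (6, 4)→(10, 2): d=(4,-2) top-left  bias=+0
  edge (10, 2)→(16, 6): d=(6,4) right/bottom  bias=-1
  edge (16, 6)→(6, 4): d=(-10,-2) top-left  bias=+0
    (0,1)@(1, 3): e=[-14,42,0] → .  [on edge]
    (4,1)@(9, 3): e=[2,10,16] → X
    (5,1)@(11, 3): e=[6,2,20] → X
    (6,1)@(13, 3): e=[10,-6,24] → .
    (4,2)@(9, 5): e=[10,22,-4] → .
    (5,2)@(11, 5): e=[14,14,0] → X  [on edge]
    (6,2)@(13, 5): e=[18,6,4] → X
    (7,2)@(15, 5): e=[22,-2,8] → .
    (5,3)@(11, 7): e=[22,26,-20] → .
    (6,3)@(13, 7): e=[26,18,-16] → .
  covered (4 px):
    . . . . . . . .
    . . . . X X . .
    . . . . . X X .
    . . . . . . . .
    . . . . . . . .
    . . . . . . . .
    . . . . . . . .
    . . . . . . . .
    . . . . . . . .
    . . . . . . . .
    . . . . . . . .

Z-buffer (winner per pixel, '.' = empty):
  . . . . . . . .
  . 1 . . 3 3 . .
  . 1 1 . . 3 3 .
  0 1 1 . 2 2 2 2
  . 2 2 2 2 2 2 .
  1 1 2 2 2 2 2 .
  1 1 1 2 2 2 . .
  1 1 1 2 2 2 . .
  1 1 1 1 2 2 1 .
  1 1 1 . . . . .
  . . . . . . . .

Result: 1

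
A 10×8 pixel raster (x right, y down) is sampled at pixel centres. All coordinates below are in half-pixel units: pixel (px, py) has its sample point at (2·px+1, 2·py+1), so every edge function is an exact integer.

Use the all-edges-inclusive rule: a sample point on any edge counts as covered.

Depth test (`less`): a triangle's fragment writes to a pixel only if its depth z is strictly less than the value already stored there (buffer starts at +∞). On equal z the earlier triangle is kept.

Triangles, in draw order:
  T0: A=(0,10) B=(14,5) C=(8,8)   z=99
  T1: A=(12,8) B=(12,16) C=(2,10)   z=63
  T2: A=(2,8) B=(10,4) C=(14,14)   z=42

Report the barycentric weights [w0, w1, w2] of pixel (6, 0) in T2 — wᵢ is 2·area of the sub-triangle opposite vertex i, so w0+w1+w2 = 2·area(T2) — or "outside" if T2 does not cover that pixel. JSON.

T0:
  2·area = 12
  edge (0, 10)→(14, 5): d=(14,-5) inclusive
  edge (14, 5)→(8, 8): d=(-6,3) inclusive
  edge (8, 8)→(0, 10): d=(-8,2) inclusive
    (4,3)@(9, 7): e=[3,3,6] → #
    (5,3)@(11, 7): e=[13,-3,2] → ·
    (1,4)@(3, 9): e=[1,9,2] → #
    (2,4)@(5, 9): e=[11,3,-2] → ·
    (4,4)@(9, 9): e=[31,-9,-10] → ·
    (1,5)@(3, 11): e=[29,-3,-14] → ·
  covered (2 px):
    · · · · · · · · · ·
    · · · · · · · · · ·
    · · · · · · · · · ·
    · · · · # · · · · ·
    · # · · · · · · · ·
    · · · · · · · · · ·
    · · · · · · · · · ·
    · · · · · · · · · ·
T1:
  2·area = 80
  edge (12, 8)→(12, 16): d=(0,8) inclusive
  edge (12, 16)→(2, 10): d=(-10,-6) inclusive
  edge (2, 10)→(12, 8): d=(10,-2) inclusive
    (8,3)@(17, 7): e=[-40,120,0] → ·  [on edge]
    (3,4)@(7, 9): e=[40,40,0] → #  [on edge]
    (4,4)@(9, 9): e=[24,52,4] → #
    (5,4)@(11, 9): e=[8,64,8] → #
    (6,4)@(13, 9): e=[-8,76,12] → ·
    (2,5)@(5, 11): e=[56,8,16] → #
    (6,5)@(13, 11): e=[-8,56,32] → ·
    (2,6)@(5, 13): e=[56,-12,36] → ·
    (3,6)@(7, 13): e=[40,0,40] → #  [on edge]
    (6,6)@(13, 13): e=[-8,36,52] → ·
    (3,7)@(7, 15): e=[40,-20,60] → ·
    (4,7)@(9, 15): e=[24,-8,64] → ·
  covered (11 px):
    · · · · · · · · · ·
    · · · · · · · · · ·
    · · · · · · · · · ·
    · · · · · · · · · ·
    · · · # # # · · · ·
    · · # # # # · · · ·
    · · · # # # · · · ·
    · · · · · # · · · ·
T2:
  2·area = 96
  edge (2, 8)→(10, 4): d=(8,-4) inclusive
  edge (10, 4)→(14, 14): d=(4,10) inclusive
  edge (14, 14)→(2, 8): d=(-12,-6) inclusive
    (4,2)@(9, 5): e=[4,14,78] → #
    (5,2)@(11, 5): e=[12,-6,90] → ·
    (2,3)@(5, 7): e=[4,62,30] → #
    (3,3)@(7, 7): e=[12,42,42] → #
    (5,3)@(11, 7): e=[28,2,66] → #
    (6,3)@(13, 7): e=[36,-18,78] → ·
    (2,4)@(5, 9): e=[20,70,6] → #
    (6,4)@(13, 9): e=[52,-10,54] → ·
    (2,5)@(5, 11): e=[36,78,-18] → ·
    (3,5)@(7, 11): e=[44,58,-6] → ·
    (4,5)@(9, 11): e=[52,38,6] → #
    (6,5)@(13, 11): e=[68,-2,30] → ·
  covered (12 px):
    · · · · · · · · · ·
    · · · · · · · · · ·
    · · · · # · · · · ·
    · · # # # # · · · ·
    · · # # # # · · · ·
    · · · · # # · · · ·
    · · · · · · # · · ·
    · · · · · · · · · ·

Result: "outside"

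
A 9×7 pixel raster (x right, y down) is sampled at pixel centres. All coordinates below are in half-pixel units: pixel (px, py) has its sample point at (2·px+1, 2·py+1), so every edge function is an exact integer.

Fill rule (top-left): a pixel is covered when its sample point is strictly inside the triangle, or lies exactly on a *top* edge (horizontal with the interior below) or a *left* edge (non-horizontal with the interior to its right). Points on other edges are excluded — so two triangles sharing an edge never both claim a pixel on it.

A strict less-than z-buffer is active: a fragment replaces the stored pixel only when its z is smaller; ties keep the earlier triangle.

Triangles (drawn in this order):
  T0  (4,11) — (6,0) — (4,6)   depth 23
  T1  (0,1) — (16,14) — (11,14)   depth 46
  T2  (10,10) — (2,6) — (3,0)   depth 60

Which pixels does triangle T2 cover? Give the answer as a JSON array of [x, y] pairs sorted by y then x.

T0:
  2·area = 10  (B↔C swapped to make it positive)
  edge (4, 11)→(4, 6): d=(0,-5) top-left  bias=+0
  edge (4, 6)→(6, 0): d=(2,-6) top-left  bias=+0
  edge (6, 0)→(4, 11): d=(-2,11) right/bottom  bias=-1
    (2,1)@(5, 3): e=[5,0,5] → █  [on edge]
    (3,1)@(7, 3): e=[15,12,-17] → ·
    (2,2)@(5, 5): e=[5,4,1] → █
    (3,2)@(7, 5): e=[15,16,-21] → ·
    (2,3)@(5, 7): e=[5,8,-3] → ·
    (1,4)@(3, 9): e=[-5,0,15] → ·  [on edge]
  covered (2 px):
    · · · · · · · · ·
    · · █ · · · · · ·
    · · █ · · · · · ·
    · · · · · · · · ·
    · · · · · · · · ·
    · · · · · · · · ·
    · · · · · · · · ·
T1:
  2·area = 65
  edge (0, 1)→(16, 14): d=(16,13) right/bottom  bias=-1
  edge (16, 14)→(11, 14): d=(-5,0) right/bottom  bias=-1
  edge (11, 14)→(0, 1): d=(-11,-13) top-left  bias=+0
    (3,3)@(7, 7): e=[5,35,25] → █
    (4,3)@(9, 7): e=[-21,35,51] → ·
    (3,4)@(7, 9): e=[37,25,3] → █
    (4,4)@(9, 9): e=[11,25,29] → █
    (5,4)@(11, 9): e=[-15,25,55] → ·
    (3,5)@(7, 11): e=[69,15,-19] → ·
    (4,5)@(9, 11): e=[43,15,7] → █
    (5,5)@(11, 11): e=[17,15,33] → █
    (6,5)@(13, 11): e=[-9,15,59] → ·
    (4,6)@(9, 13): e=[75,5,-15] → ·
    (5,6)@(11, 13): e=[49,5,11] → █
    (6,6)@(13, 13): e=[23,5,37] → █
  covered (7 px):
    · · · · · · · · ·
    · · · · · · · · ·
    · · · · · · · · ·
    · · · █ · · · · ·
    · · · █ █ · · · ·
    · · · · █ █ · · ·
    · · · · · █ █ · ·
T2:
  2·area = 52
  edge (10, 10)→(2, 6): d=(-8,-4) top-left  bias=+0
  edge (2, 6)→(3, 0): d=(1,-6) top-left  bias=+0
  edge (3, 0)→(10, 10): d=(7,10) right/bottom  bias=-1
    (1,0)@(3, 1): e=[44,1,7] → █
    (2,0)@(5, 1): e=[52,13,-13] → ·
    (1,1)@(3, 3): e=[28,3,21] → █
    (2,1)@(5, 3): e=[36,15,1] → █
    (3,1)@(7, 3): e=[44,27,-19] → ·
    (1,2)@(3, 5): e=[12,5,35] → █
    (3,2)@(7, 5): e=[28,29,-5] → ·
    (1,3)@(3, 7): e=[-4,7,49] → ·
    (2,3)@(5, 7): e=[4,19,29] → █
    (3,3)@(7, 7): e=[12,31,9] → █
    (4,3)@(9, 7): e=[20,43,-11] → ·
    (2,4)@(5, 9): e=[-12,21,43] → ·
  covered (8 px):
    · █ · · · · · · ·
    · █ █ · · · · · ·
    · █ █ · · · · · ·
    · · █ █ · · · · ·
    · · · · █ · · · ·
    · · · · · · · · ·
    · · · · · · · · ·

Result: [[1,0],[1,1],[2,1],[1,2],[2,2],[2,3],[3,3],[4,4]]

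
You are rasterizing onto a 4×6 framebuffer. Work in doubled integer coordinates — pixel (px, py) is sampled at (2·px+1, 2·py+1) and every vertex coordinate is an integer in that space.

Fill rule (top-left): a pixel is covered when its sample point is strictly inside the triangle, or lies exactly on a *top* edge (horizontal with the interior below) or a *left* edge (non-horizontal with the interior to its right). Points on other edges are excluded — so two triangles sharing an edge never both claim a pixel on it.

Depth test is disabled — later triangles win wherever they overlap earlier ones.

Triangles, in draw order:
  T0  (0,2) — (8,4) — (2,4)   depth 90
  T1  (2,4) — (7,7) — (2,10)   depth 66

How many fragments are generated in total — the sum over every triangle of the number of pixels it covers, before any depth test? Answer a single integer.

T0:
  2·area = 12
  edge (0, 2)→(8, 4): d=(8,2) right/bottom  bias=-1
  edge (8, 4)→(2, 4): d=(-6,0) right/bottom  bias=-1
  edge (2, 4)→(0, 2): d=(-2,-2) top-left  bias=+0
    (0,1)@(1, 3): e=[6,6,0] → X  [on edge]
    (1,1)@(3, 3): e=[2,6,4] → X
    (2,1)@(5, 3): e=[-2,6,8] → .
    (0,2)@(1, 5): e=[22,-6,-4] → .
    (1,2)@(3, 5): e=[18,-6,0] → .  [on edge]
    (2,3)@(5, 7): e=[30,-18,0] → .  [on edge]
    (3,4)@(7, 9): e=[42,-30,0] → .  [on edge]
  covered (2 px):
    . . . .
    X X . .
    . . . .
    . . . .
    . . . .
    . . . .
T1:
  2·area = 30
  edge (2, 4)→(7, 7): d=(5,3) right/bottom  bias=-1
  edge (7, 7)→(2, 10): d=(-5,3) right/bottom  bias=-1
  edge (2, 10)→(2, 4): d=(0,-6) top-left  bias=+0
    (1,2)@(3, 5): e=[2,22,6] → X
    (2,2)@(5, 5): e=[-4,16,18] → .
    (1,3)@(3, 7): e=[12,12,6] → X
    (2,3)@(5, 7): e=[6,6,18] → X
    (3,3)@(7, 7): e=[0,0,30] → .  [on edge]
    (1,4)@(3, 9): e=[22,2,6] → X
    (2,4)@(5, 9): e=[16,-4,18] → .
    (1,5)@(3, 11): e=[32,-8,6] → .
  covered (4 px):
    . . . .
    . . . .
    . X . .
    . X X .
    . X . .
    . . . .

Result: 6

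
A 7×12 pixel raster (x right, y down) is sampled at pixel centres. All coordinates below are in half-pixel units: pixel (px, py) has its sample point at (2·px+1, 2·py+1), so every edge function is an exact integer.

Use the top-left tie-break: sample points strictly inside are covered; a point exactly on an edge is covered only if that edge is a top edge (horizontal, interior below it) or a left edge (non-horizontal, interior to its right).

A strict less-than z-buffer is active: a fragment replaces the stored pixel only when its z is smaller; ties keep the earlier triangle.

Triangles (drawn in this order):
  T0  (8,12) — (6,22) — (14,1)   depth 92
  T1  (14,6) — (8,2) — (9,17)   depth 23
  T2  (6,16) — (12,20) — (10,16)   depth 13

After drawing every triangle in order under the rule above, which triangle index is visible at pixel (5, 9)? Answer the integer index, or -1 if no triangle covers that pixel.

T0:
  2·area = 38  (B↔C swapped to make it positive)
  edge (8, 12)→(14, 1): d=(6,-11) top-left  bias=+0
  edge (14, 1)→(6, 22): d=(-8,21) right/bottom  bias=-1
  edge (6, 22)→(8, 12): d=(2,-10) top-left  bias=+0
    (6,1)@(13, 3): e=[1,5,32] → #
    (6,2)@(13, 5): e=[13,-11,36] → ·
    (4,3)@(9, 7): e=[-19,57,0] → ·  [on edge]
    (5,3)@(11, 7): e=[3,15,20] → #
    (6,3)@(13, 7): e=[25,-27,40] → ·
    (5,4)@(11, 9): e=[15,-1,24] → ·
    (4,5)@(9, 11): e=[5,25,8] → #
    (5,5)@(11, 11): e=[27,-17,28] → ·
    (4,6)@(9, 13): e=[17,9,12] → #
    (5,6)@(11, 13): e=[39,-33,32] → ·
    (4,7)@(9, 15): e=[29,-7,16] → ·
    (3,8)@(7, 17): e=[19,19,0] → #  [on edge]
  covered (6 px):
    · · · · · · ·
    · · · · · · #
    · · · · · · ·
    · · · · · # ·
    · · · · · · ·
    · · · · # · ·
    · · · · # · ·
    · · · · · · ·
    · · · # · · ·
    · · · # · · ·
    · · · · · · ·
    · · · · · · ·
T1:
  2·area = 86  (B↔C swapped to make it positive)
  edge (14, 6)→(9, 17): d=(-5,11) right/bottom  bias=-1
  edge (9, 17)→(8, 2): d=(-1,-15) top-left  bias=+0
  edge (8, 2)→(14, 6): d=(6,4) right/bottom  bias=-1
    (4,1)@(9, 3): e=[70,14,2] → #
    (5,1)@(11, 3): e=[48,44,-6] → ·
    (4,2)@(9, 5): e=[60,12,14] → #
    (5,2)@(11, 5): e=[38,42,6] → #
    (6,2)@(13, 5): e=[16,72,-2] → ·
    (4,3)@(9, 7): e=[50,10,26] → #
    (6,3)@(13, 7): e=[6,70,10] → #
    (4,4)@(9, 9): e=[40,8,38] → #
    (6,4)@(13, 9): e=[-4,68,22] → ·
    (4,5)@(9, 11): e=[30,6,50] → #
    (6,5)@(13, 11): e=[-14,66,34] → ·
    (4,6)@(9, 13): e=[20,4,62] → #
    (4,8)@(9, 17): e=[0,0,86] → ·  [on edge]
  covered (12 px):
    · · · · · · ·
    · · · · # · ·
    · · · · # # ·
    · · · · # # #
    · · · · # # ·
    · · · · # # ·
    · · · · # · ·
    · · · · # · ·
    · · · · · · ·
    · · · · · · ·
    · · · · · · ·
    · · · · · · ·
T2:
  2·area = 16  (B↔C swapped to make it positive)
  edge (6, 16)→(10, 16): d=(4,0) top-left  bias=+0
  edge (10, 16)→(12, 20): d=(2,4) right/bottom  bias=-1
  edge (12, 20)→(6, 16): d=(-6,-4) top-left  bias=+0
    (4,8)@(9, 17): e=[4,6,6] → #
    (5,8)@(11, 17): e=[4,-2,14] → ·
    (4,9)@(9, 19): e=[12,10,-6] → ·
    (5,9)@(11, 19): e=[12,2,2] → #
    (6,9)@(13, 19): e=[12,-6,10] → ·
    (5,10)@(11, 21): e=[20,6,-10] → ·
  covered (2 px):
    · · · · · · ·
    · · · · · · ·
    · · · · · · ·
    · · · · · · ·
    · · · · · · ·
    · · · · · · ·
    · · · · · · ·
    · · · · · · ·
    · · · · # · ·
    · · · · · # ·
    · · · · · · ·
    · · · · · · ·

Z-buffer (winner per pixel, '.' = empty):
  . . . . . . .
  . . . . 1 . 0
  . . . . 1 1 .
  . . . . 1 1 1
  . . . . 1 1 .
  . . . . 1 1 .
  . . . . 1 . .
  . . . . 1 . .
  . . . 0 2 . .
  . . . 0 . 2 .
  . . . . . . .
  . . . . . . .

Final: 2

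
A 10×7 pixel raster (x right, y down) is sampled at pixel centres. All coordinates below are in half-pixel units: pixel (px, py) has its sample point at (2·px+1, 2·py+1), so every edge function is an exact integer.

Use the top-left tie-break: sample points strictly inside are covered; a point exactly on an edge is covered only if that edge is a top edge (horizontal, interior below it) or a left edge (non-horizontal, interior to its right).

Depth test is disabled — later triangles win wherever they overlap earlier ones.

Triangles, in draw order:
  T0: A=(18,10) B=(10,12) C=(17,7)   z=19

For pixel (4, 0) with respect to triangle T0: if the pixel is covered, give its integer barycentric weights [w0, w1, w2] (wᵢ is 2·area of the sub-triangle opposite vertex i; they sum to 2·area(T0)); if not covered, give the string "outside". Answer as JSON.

T0:
  2·area = 26
  edge (18, 10)→(10, 12): d=(-8,2) right/bottom  bias=-1
  edge (10, 12)→(17, 7): d=(7,-5) top-left  bias=+0
  edge (17, 7)→(18, 10): d=(1,3) right/bottom  bias=-1
    (7,0)@(15, 1): e=[78,-52,0] → ·  [on edge]
    (8,3)@(17, 7): e=[26,0,0] → ·  [on edge]
    (7,4)@(15, 9): e=[14,4,8] → █
    (8,4)@(17, 9): e=[10,14,2] → █
    (9,4)@(19, 9): e=[6,24,-4] → ·
    (6,5)@(13, 11): e=[2,8,16] → █
    (7,5)@(15, 11): e=[-2,18,10] → ·
    (8,5)@(17, 11): e=[-6,28,4] → ·
    (6,6)@(13, 13): e=[-14,22,18] → ·
    (9,6)@(19, 13): e=[-26,52,0] → ·  [on edge]
  covered (3 px):
    · · · · · · · · · ·
    · · · · · · · · · ·
    · · · · · · · · · ·
    · · · · · · · · · ·
    · · · · · · · █ █ ·
    · · · · · · █ · · ·
    · · · · · · · · · ·

Final: "outside"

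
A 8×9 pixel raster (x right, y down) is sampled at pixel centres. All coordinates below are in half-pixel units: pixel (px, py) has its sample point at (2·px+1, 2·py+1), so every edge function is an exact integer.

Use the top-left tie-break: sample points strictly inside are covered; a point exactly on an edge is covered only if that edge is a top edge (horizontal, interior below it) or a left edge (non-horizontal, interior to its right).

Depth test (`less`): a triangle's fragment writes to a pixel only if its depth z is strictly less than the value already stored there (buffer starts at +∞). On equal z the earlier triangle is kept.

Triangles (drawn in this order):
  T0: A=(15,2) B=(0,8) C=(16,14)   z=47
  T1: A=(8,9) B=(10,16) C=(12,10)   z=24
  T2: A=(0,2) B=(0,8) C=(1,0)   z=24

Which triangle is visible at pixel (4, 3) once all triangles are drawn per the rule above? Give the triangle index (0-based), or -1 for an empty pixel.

T0:
  2·area = 186  (B↔C swapped to make it positive)
  edge (15, 2)→(16, 14): d=(1,12) right/bottom  bias=-1
  edge (16, 14)→(0, 8): d=(-16,-6) top-left  bias=+0
  edge (0, 8)→(15, 2): d=(15,-6) top-left  bias=+0
    (6,1)@(13, 3): e=[25,158,3] → #
    (7,1)@(15, 3): e=[1,170,15] → #
    (4,2)@(9, 5): e=[75,102,9] → #
    (5,2)@(11, 5): e=[51,114,21] → #
    (1,3)@(3, 7): e=[149,34,3] → #
    (2,3)@(5, 7): e=[125,46,15] → #
    (3,3)@(7, 7): e=[101,58,27] → #
    (1,4)@(3, 9): e=[151,2,33] → #
    (1,5)@(3, 11): e=[153,-30,63] → ·
    (2,5)@(5, 11): e=[129,-18,75] → ·
    (3,5)@(7, 11): e=[105,-6,87] → ·
    (4,5)@(9, 11): e=[81,6,99] → #
  covered (25 px):
    · · · · · · · ·
    · · · · · · # #
    · · · · # # # #
    · # # # # # # #
    · # # # # # # #
    · · · · # # # #
    · · · · · · · #
    · · · · · · · ·
    · · · · · · · ·
T1:
  2·area = 26  (B↔C swapped to make it positive)
  edge (8, 9)→(12, 10): d=(4,1) right/bottom  bias=-1
  edge (12, 10)→(10, 16): d=(-2,6) right/bottom  bias=-1
  edge (10, 16)→(8, 9): d=(-2,-7) top-left  bias=+0
    (7,0)@(15, 1): e=[-39,0,65] → ·  [on edge]
    (6,3)@(13, 7): e=[-13,0,39] → ·  [on edge]
    (4,5)@(9, 11): e=[7,16,3] → #
    (5,5)@(11, 11): e=[5,4,17] → #
    (6,5)@(13, 11): e=[3,-8,31] → ·
    (4,6)@(9, 13): e=[15,12,-1] → ·
    (5,6)@(11, 13): e=[13,0,13] → ·  [on edge]
  covered (2 px):
    · · · · · · · ·
    · · · · · · · ·
    · · · · · · · ·
    · · · · · · · ·
    · · · · · · · ·
    · · · · # # · ·
    · · · · · · · ·
    · · · · · · · ·
    · · · · · · · ·
T2:
  2·area = 6  (B↔C swapped to make it positive)
  edge (0, 2)→(1, 0): d=(1,-2) top-left  bias=+0
  edge (1, 0)→(0, 8): d=(-1,8) right/bottom  bias=-1
  edge (0, 8)→(0, 2): d=(0,-6) top-left  bias=+0
  covered (0 px):
    · · · · · · · ·
    · · · · · · · ·
    · · · · · · · ·
    · · · · · · · ·
    · · · · · · · ·
    · · · · · · · ·
    · · · · · · · ·
    · · · · · · · ·
    · · · · · · · ·

Z-buffer (winner per pixel, '.' = empty):
  . . . . . . . .
  . . . . . . 0 0
  . . . . 0 0 0 0
  . 0 0 0 0 0 0 0
  . 0 0 0 0 0 0 0
  . . . . 1 1 0 0
  . . . . . . . 0
  . . . . . . . .
  . . . . . . . .

Result: 0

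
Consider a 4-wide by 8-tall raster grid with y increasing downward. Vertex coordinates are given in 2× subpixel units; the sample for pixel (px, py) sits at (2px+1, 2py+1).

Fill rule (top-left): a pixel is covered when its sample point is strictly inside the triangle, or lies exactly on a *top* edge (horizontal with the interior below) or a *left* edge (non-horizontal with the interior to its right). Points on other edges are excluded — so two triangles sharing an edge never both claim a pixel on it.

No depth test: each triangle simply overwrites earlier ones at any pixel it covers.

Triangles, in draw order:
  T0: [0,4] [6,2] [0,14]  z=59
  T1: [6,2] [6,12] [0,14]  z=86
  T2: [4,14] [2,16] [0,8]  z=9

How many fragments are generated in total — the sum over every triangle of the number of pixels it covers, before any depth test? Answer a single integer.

T0:
  2·area = 60
  edge (0, 4)→(6, 2): d=(6,-2) top-left  bias=+0
  edge (6, 2)→(0, 14): d=(-6,12) right/bottom  bias=-1
  edge (0, 14)→(0, 4): d=(0,-10) top-left  bias=+0
    (1,1)@(3, 3): e=[0,30,30] → █  [on edge]
    (2,1)@(5, 3): e=[4,6,50] → █
    (3,1)@(7, 3): e=[8,-18,70] → ·
    (0,2)@(1, 5): e=[8,42,10] → █
    (2,2)@(5, 5): e=[16,-6,50] → ·
    (0,3)@(1, 7): e=[20,30,10] → █
    (2,3)@(5, 7): e=[28,-18,50] → ·
    (0,4)@(1, 9): e=[32,18,10] → █
    (1,4)@(3, 9): e=[36,-6,30] → ·
    (0,5)@(1, 11): e=[44,6,10] → █
    (1,5)@(3, 11): e=[48,-18,30] → ·
    (0,6)@(1, 13): e=[56,-6,10] → ·
  covered (8 px):
    · · · ·
    · █ █ ·
    █ █ · ·
    █ █ · ·
    █ · · ·
    █ · · ·
    · · · ·
    · · · ·
T1:
  2·area = 60
  edge (6, 2)→(6, 12): d=(0,10) right/bottom  bias=-1
  edge (6, 12)→(0, 14): d=(-6,2) right/bottom  bias=-1
  edge (0, 14)→(6, 2): d=(6,-12) top-left  bias=+0
    (2,2)@(5, 5): e=[10,44,6] → █
    (3,2)@(7, 5): e=[-10,40,30] → ·
    (2,3)@(5, 7): e=[10,32,18] → █
    (3,3)@(7, 7): e=[-10,28,42] → ·
    (1,4)@(3, 9): e=[30,24,6] → █
    (3,4)@(7, 9): e=[-10,16,54] → ·
    (1,5)@(3, 11): e=[30,12,18] → █
    (3,5)@(7, 11): e=[-10,4,66] → ·
    (0,6)@(1, 13): e=[50,4,6] → █
    (1,6)@(3, 13): e=[30,0,30] → ·  [on edge]
    (2,6)@(5, 13): e=[10,-4,54] → ·
    (0,7)@(1, 15): e=[50,-8,18] → ·
  covered (7 px):
    · · · ·
    · · · ·
    · · █ ·
    · · █ ·
    · █ █ ·
    · █ █ ·
    █ · · ·
    · · · ·
T2:
  2·area = 20
  edge (4, 14)→(2, 16): d=(-2,2) right/bottom  bias=-1
  edge (2, 16)→(0, 8): d=(-2,-8) top-left  bias=+0
  edge (0, 8)→(4, 14): d=(4,6) right/bottom  bias=-1
    (0,5)@(1, 11): e=[12,2,6] → █
    (1,5)@(3, 11): e=[8,18,-6] → ·
    (3,5)@(7, 11): e=[0,50,-30] → ·  [on edge]
    (0,6)@(1, 13): e=[8,-2,14] → ·
    (1,6)@(3, 13): e=[4,14,2] → █
    (2,6)@(5, 13): e=[0,30,-10] → ·  [on edge]
    (1,7)@(3, 15): e=[0,10,10] → ·  [on edge]
  covered (2 px):
    · · · ·
    · · · ·
    · · · ·
    · · · ·
    · · · ·
    █ · · ·
    · █ · ·
    · · · ·

Answer: 17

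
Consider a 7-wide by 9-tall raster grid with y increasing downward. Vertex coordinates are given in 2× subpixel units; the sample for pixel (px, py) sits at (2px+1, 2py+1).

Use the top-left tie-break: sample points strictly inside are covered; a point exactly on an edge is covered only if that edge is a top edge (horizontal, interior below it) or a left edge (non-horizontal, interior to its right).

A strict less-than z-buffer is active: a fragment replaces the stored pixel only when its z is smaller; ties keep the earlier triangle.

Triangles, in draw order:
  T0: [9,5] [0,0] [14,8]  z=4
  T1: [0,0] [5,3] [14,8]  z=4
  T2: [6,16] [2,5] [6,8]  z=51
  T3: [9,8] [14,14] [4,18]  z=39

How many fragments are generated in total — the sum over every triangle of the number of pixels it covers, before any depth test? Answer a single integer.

T0:
  2·area = 2  (B↔C swapped to make it positive)
  edge (9, 5)→(14, 8): d=(5,3) right/bottom  bias=-1
  edge (14, 8)→(0, 0): d=(-14,-8) top-left  bias=+0
  edge (0, 0)→(9, 5): d=(9,5) right/bottom  bias=-1
    (4,2)@(9, 5): e=[0,2,0] → .  [on edge]
  covered (0 px):
    . . . . . . .
    . . . . . . .
    . . . . . . .
    . . . . . . .
    . . . . . . .
    . . . . . . .
    . . . . . . .
    . . . . . . .
    . . . . . . .
T1:
  2·area = 2  (B↔C swapped to make it positive)
  edge (0, 0)→(14, 8): d=(14,8) right/bottom  bias=-1
  edge (14, 8)→(5, 3): d=(-9,-5) top-left  bias=+0
  edge (5, 3)→(0, 0): d=(-5,-3) top-left  bias=+0
    (2,1)@(5, 3): e=[2,0,0] → X  [on edge]
    (3,1)@(7, 3): e=[-14,10,6] → .
    (2,2)@(5, 5): e=[30,-18,-10] → .
  covered (1 px):
    . . . . . . .
    . . X . . . .
    . . . . . . .
    . . . . . . .
    . . . . . . .
    . . . . . . .
    . . . . . . .
    . . . . . . .
    . . . . . . .
T2:
  2·area = 32
  edge (6, 16)→(2, 5): d=(-4,-11) top-left  bias=+0
  edge (2, 5)→(6, 8): d=(4,3) right/bottom  bias=-1
  edge (6, 8)→(6, 16): d=(0,8) right/bottom  bias=-1
    (1,3)@(3, 7): e=[3,5,24] → X
    (2,3)@(5, 7): e=[25,-1,8] → .
    (1,4)@(3, 9): e=[-5,13,24] → .
    (2,4)@(5, 9): e=[17,7,8] → X
    (3,4)@(7, 9): e=[39,1,-8] → .
    (2,5)@(5, 11): e=[9,15,8] → X
    (3,5)@(7, 11): e=[31,9,-8] → .
    (2,6)@(5, 13): e=[1,23,8] → X
    (3,6)@(7, 13): e=[23,17,-8] → .
    (2,7)@(5, 15): e=[-7,31,8] → .
  covered (4 px):
    . . . . . . .
    . . . . . . .
    . . . . . . .
    . X . . . . .
    . . X . . . .
    . . X . . . .
    . . X . . . .
    . . . . . . .
    . . . . . . .
T3:
  2·area = 80
  edge (9, 8)→(14, 14): d=(5,6) right/bottom  bias=-1
  edge (14, 14)→(4, 18): d=(-10,4) right/bottom  bias=-1
  edge (4, 18)→(9, 8): d=(5,-10) top-left  bias=+0
    (4,4)@(9, 9): e=[5,70,5] → X
    (5,4)@(11, 9): e=[-7,62,25] → .
    (4,5)@(9, 11): e=[15,50,15] → X
    (5,5)@(11, 11): e=[3,42,35] → X
    (6,5)@(13, 11): e=[-9,34,55] → .
    (3,6)@(7, 13): e=[37,38,5] → X
    (6,6)@(13, 13): e=[1,14,65] → X
    (3,7)@(7, 15): e=[47,18,15] → X
    (6,7)@(13, 15): e=[11,-6,75] → .
    (2,8)@(5, 17): e=[69,6,5] → X
    (3,8)@(7, 17): e=[57,-2,25] → .
    (4,8)@(9, 17): e=[45,-10,45] → .
  covered (11 px):
    . . . . . . .
    . . . . . . .
    . . . . . . .
    . . . . . . .
    . . . . X . .
    . . . . X X .
    . . . X X X X
    . . . X X X .
    . . X . . . .

Answer: 16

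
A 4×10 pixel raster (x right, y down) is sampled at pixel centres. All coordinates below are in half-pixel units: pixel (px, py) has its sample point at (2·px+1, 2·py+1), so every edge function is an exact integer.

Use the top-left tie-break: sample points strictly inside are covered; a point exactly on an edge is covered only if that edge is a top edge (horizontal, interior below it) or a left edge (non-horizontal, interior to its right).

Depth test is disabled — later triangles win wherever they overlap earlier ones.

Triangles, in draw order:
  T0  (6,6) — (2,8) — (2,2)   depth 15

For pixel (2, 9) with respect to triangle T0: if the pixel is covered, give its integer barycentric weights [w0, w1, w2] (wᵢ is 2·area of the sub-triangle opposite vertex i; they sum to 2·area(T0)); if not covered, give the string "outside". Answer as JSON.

T0:
  2·area = 24
  edge (6, 6)→(2, 8): d=(-4,2) right/bottom  bias=-1
  edge (2, 8)→(2, 2): d=(0,-6) top-left  bias=+0
  edge (2, 2)→(6, 6): d=(4,4) right/bottom  bias=-1
    (0,0)@(1, 1): e=[30,-6,0] → ·  [on edge]
    (1,1)@(3, 3): e=[18,6,0] → ·  [on edge]
    (1,2)@(3, 5): e=[10,6,8] → #
    (2,2)@(5, 5): e=[6,18,0] → ·  [on edge]
    (1,3)@(3, 7): e=[2,6,16] → #
    (2,3)@(5, 7): e=[-2,18,8] → ·
    (3,3)@(7, 7): e=[-6,30,0] → ·  [on edge]
    (1,4)@(3, 9): e=[-6,6,24] → ·
  covered (2 px):
    · · · ·
    · · · ·
    · # · ·
    · # · ·
    · · · ·
    · · · ·
    · · · ·
    · · · ·
    · · · ·
    · · · ·

Final: "outside"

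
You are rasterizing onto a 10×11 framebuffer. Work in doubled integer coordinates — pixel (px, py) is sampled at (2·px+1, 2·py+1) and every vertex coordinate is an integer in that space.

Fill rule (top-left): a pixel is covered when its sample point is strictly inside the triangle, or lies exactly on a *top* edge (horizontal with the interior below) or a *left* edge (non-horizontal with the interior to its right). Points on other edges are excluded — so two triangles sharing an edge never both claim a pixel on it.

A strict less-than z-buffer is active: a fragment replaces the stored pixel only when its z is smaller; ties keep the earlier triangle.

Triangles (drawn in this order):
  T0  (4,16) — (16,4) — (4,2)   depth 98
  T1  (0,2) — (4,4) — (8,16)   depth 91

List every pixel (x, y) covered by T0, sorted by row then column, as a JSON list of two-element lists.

T0:
  2·area = 168  (B↔C swapped to make it positive)
  edge (4, 16)→(4, 2): d=(0,-14) top-left  bias=+0
  edge (4, 2)→(16, 4): d=(12,2) right/bottom  bias=-1
  edge (16, 4)→(4, 16): d=(-12,12) right/bottom  bias=-1
    (9,0)@(19, 1): e=[210,-42,0] → ·  [on edge]
    (2,1)@(5, 3): e=[14,10,144] → #
    (3,1)@(7, 3): e=[42,6,120] → #
    (4,1)@(9, 3): e=[70,2,96] → #
    (5,1)@(11, 3): e=[98,-2,72] → ·
    (8,1)@(17, 3): e=[182,-14,0] → ·  [on edge]
    (2,2)@(5, 5): e=[14,34,120] → #
    (5,2)@(11, 5): e=[98,22,48] → #
    (6,2)@(13, 5): e=[126,18,24] → #
    (7,2)@(15, 5): e=[154,14,0] → ·  [on edge]
    (2,3)@(5, 7): e=[14,58,96] → #
    (6,3)@(13, 7): e=[126,42,0] → ·  [on edge]
    (5,4)@(11, 9): e=[98,70,0] → ·  [on edge]
    (4,5)@(9, 11): e=[70,98,0] → ·  [on edge]
    (3,6)@(7, 13): e=[42,126,0] → ·  [on edge]
    (2,7)@(5, 15): e=[14,154,0] → ·  [on edge]
    (1,8)@(3, 17): e=[-14,182,0] → ·  [on edge]
    (0,9)@(1, 19): e=[-42,210,0] → ·  [on edge]
  covered (18 px):
    · · · · · · · · · ·
    · · # # # · · · · ·
    · · # # # # # · · ·
    · · # # # # · · · ·
    · · # # # · · · · ·
    · · # # · · · · · ·
    · · # · · · · · · ·
    · · · · · · · · · ·
    · · · · · · · · · ·
    · · · · · · · · · ·
    · · · · · · · · · ·
T1:
  2·area = 40
  edge (0, 2)→(4, 4): d=(4,2) right/bottom  bias=-1
  edge (4, 4)→(8, 16): d=(4,12) right/bottom  bias=-1
  edge (8, 16)→(0, 2): d=(-8,-14) top-left  bias=+0
    (1,0)@(3, 1): e=[-10,0,50] → ·  [on edge]
    (0,1)@(1, 3): e=[2,32,6] → #
    (1,1)@(3, 3): e=[-2,8,34] → ·
    (0,2)@(1, 5): e=[10,40,-10] → ·
    (1,2)@(3, 5): e=[6,16,18] → #
    (2,2)@(5, 5): e=[2,-8,46] → ·
    (1,3)@(3, 7): e=[14,24,2] → #
    (2,3)@(5, 7): e=[10,0,30] → ·  [on edge]
    (1,4)@(3, 9): e=[22,32,-14] → ·
    (2,4)@(5, 9): e=[18,8,14] → #
    (3,4)@(7, 9): e=[14,-16,42] → ·
    (2,5)@(5, 11): e=[26,16,-2] → ·
    (3,6)@(7, 13): e=[30,0,10] → ·  [on edge]
    (4,9)@(9, 19): e=[50,0,-10] → ·  [on edge]
  covered (4 px):
    · · · · · · · · · ·
    # · · · · · · · · ·
    · # · · · · · · · ·
    · # · · · · · · · ·
    · · # · · · · · · ·
    · · · · · · · · · ·
    · · · · · · · · · ·
    · · · · · · · · · ·
    · · · · · · · · · ·
    · · · · · · · · · ·
    · · · · · · · · · ·

Answer: [[2,1],[3,1],[4,1],[2,2],[3,2],[4,2],[5,2],[6,2],[2,3],[3,3],[4,3],[5,3],[2,4],[3,4],[4,4],[2,5],[3,5],[2,6]]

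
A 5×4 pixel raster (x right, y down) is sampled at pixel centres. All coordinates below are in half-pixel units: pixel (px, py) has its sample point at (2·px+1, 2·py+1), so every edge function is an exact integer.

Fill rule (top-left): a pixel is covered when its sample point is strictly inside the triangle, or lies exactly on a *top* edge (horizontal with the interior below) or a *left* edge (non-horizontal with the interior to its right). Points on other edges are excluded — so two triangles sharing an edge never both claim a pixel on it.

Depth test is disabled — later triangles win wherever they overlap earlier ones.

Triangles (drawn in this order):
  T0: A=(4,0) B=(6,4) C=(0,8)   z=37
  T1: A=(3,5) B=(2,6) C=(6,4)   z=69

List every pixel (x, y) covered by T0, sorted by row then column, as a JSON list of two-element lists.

T0:
  2·area = 32
  edge (4, 0)→(6, 4): d=(2,4) right/bottom  bias=-1
  edge (6, 4)→(0, 8): d=(-6,4) right/bottom  bias=-1
  edge (0, 8)→(4, 0): d=(4,-8) top-left  bias=+0
    (1,1)@(3, 3): e=[10,18,4] → #
    (2,1)@(5, 3): e=[2,10,20] → #
    (3,1)@(7, 3): e=[-6,2,36] → ·
    (1,2)@(3, 5): e=[14,6,12] → #
    (2,2)@(5, 5): e=[6,-2,28] → ·
    (0,3)@(1, 7): e=[26,2,4] → #
    (1,3)@(3, 7): e=[18,-6,20] → ·
  covered (4 px):
    · · · · ·
    · # # · ·
    · # · · ·
    # · · · ·
T1:
  2·area = 2  (B↔C swapped to make it positive)
  edge (3, 5)→(6, 4): d=(3,-1) top-left  bias=+0
  edge (6, 4)→(2, 6): d=(-4,2) right/bottom  bias=-1
  edge (2, 6)→(3, 5): d=(1,-1) top-left  bias=+0
    (3,0)@(7, 1): e=[-8,10,0] → ·  [on edge]
    (2,1)@(5, 3): e=[-4,6,0] → ·  [on edge]
    (4,1)@(9, 3): e=[0,-2,4] → ·  [on edge]
    (1,2)@(3, 5): e=[0,2,0] → #  [on edge]
    (2,2)@(5, 5): e=[2,-2,2] → ·
    (0,3)@(1, 7): e=[4,-2,0] → ·  [on edge]
    (1,3)@(3, 7): e=[6,-6,2] → ·
  covered (1 px):
    · · · · ·
    · · · · ·
    · # · · ·
    · · · · ·

Answer: [[1,1],[2,1],[1,2],[0,3]]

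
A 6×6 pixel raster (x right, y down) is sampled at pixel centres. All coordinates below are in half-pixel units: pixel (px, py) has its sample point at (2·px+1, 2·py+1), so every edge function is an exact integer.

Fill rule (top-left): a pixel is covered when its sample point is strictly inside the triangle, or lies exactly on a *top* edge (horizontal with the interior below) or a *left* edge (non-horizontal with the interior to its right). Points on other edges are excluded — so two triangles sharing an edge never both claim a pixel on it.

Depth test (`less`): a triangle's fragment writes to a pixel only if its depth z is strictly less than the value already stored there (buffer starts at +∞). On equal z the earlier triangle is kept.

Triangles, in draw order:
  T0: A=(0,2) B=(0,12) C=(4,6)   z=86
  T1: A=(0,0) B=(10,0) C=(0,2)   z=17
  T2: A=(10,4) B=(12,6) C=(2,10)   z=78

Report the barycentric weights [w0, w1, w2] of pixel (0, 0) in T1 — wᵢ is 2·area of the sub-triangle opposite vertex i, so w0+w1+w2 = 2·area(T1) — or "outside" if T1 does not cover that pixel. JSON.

T0:
  2·area = 40  (B↔C swapped to make it positive)
  edge (0, 2)→(4, 6): d=(4,4) right/bottom  bias=-1
  edge (4, 6)→(0, 12): d=(-4,6) right/bottom  bias=-1
  edge (0, 12)→(0, 2): d=(0,-10) top-left  bias=+0
    (0,1)@(1, 3): e=[0,30,10] → ·  [on edge]
    (0,2)@(1, 5): e=[8,22,10] → #
    (1,2)@(3, 5): e=[0,10,30] → ·  [on edge]
    (0,3)@(1, 7): e=[16,14,10] → #
    (1,3)@(3, 7): e=[8,2,30] → #
    (2,3)@(5, 7): e=[0,-10,50] → ·  [on edge]
    (0,4)@(1, 9): e=[24,6,10] → #
    (1,4)@(3, 9): e=[16,-6,30] → ·
    (3,4)@(7, 9): e=[0,-30,70] → ·  [on edge]
    (0,5)@(1, 11): e=[32,-2,10] → ·
    (4,5)@(9, 11): e=[0,-50,90] → ·  [on edge]
  covered (4 px):
    · · · · · ·
    · · · · · ·
    # · · · · ·
    # # · · · ·
    # · · · · ·
    · · · · · ·
T1:
  2·area = 20
  edge (0, 0)→(10, 0): d=(10,0) top-left  bias=+0
  edge (10, 0)→(0, 2): d=(-10,2) right/bottom  bias=-1
  edge (0, 2)→(0, 0): d=(0,-2) top-left  bias=+0
    (0,0)@(1, 1): e=[10,8,2] → #
    (1,0)@(3, 1): e=[10,4,6] → #
    (2,0)@(5, 1): e=[10,0,10] → ·  [on edge]
    (0,1)@(1, 3): e=[30,-12,2] → ·
    (1,1)@(3, 3): e=[30,-16,6] → ·
  covered (2 px):
    # # · · · ·
    · · · · · ·
    · · · · · ·
    · · · · · ·
    · · · · · ·
    · · · · · ·
T2:
  2·area = 28
  edge (10, 4)→(12, 6): d=(2,2) right/bottom  bias=-1
  edge (12, 6)→(2, 10): d=(-10,4) right/bottom  bias=-1
  edge (2, 10)→(10, 4): d=(8,-6) top-left  bias=+0
    (3,0)@(7, 1): e=[0,70,-42] → ·  [on edge]
    (4,1)@(9, 3): e=[0,42,-14] → ·  [on edge]
    (4,2)@(9, 5): e=[4,22,2] → #
    (5,2)@(11, 5): e=[0,14,14] → ·  [on edge]
    (3,3)@(7, 7): e=[12,10,6] → #
    (5,3)@(11, 7): e=[4,-6,30] → ·
    (3,4)@(7, 9): e=[16,-10,22] → ·
    (4,4)@(9, 9): e=[12,-18,34] → ·
  covered (3 px):
    · · · · · ·
    · · · · · ·
    · · · · # ·
    · · · # # ·
    · · · · · ·
    · · · · · ·

Result: [8,2,10]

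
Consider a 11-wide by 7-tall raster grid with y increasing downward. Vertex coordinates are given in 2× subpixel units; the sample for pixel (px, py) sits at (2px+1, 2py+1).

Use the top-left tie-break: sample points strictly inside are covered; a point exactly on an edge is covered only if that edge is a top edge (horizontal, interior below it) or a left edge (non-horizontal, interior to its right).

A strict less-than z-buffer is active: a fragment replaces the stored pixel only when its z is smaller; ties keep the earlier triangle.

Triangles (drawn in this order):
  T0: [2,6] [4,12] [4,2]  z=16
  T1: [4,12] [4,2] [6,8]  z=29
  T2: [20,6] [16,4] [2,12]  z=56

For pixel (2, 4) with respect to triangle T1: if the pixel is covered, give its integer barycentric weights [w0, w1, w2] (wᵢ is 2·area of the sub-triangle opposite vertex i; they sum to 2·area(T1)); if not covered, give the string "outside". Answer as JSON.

T0:
  2·area = 20  (B↔C swapped to make it positive)
  edge (2, 6)→(4, 2): d=(2,-4) top-left  bias=+0
  edge (4, 2)→(4, 12): d=(0,10) right/bottom  bias=-1
  edge (4, 12)→(2, 6): d=(-2,-6) top-left  bias=+0
    (0,1)@(1, 3): e=[-10,30,0] → ·  [on edge]
    (1,2)@(3, 5): e=[2,10,8] → #
    (2,2)@(5, 5): e=[10,-10,20] → ·
    (1,3)@(3, 7): e=[6,10,4] → #
    (2,3)@(5, 7): e=[14,-10,16] → ·
    (1,4)@(3, 9): e=[10,10,0] → #  [on edge]
    (2,4)@(5, 9): e=[18,-10,12] → ·
    (1,5)@(3, 11): e=[14,10,-4] → ·
  covered (3 px):
    · · · · · · · · · · ·
    · · · · · · · · · · ·
    · # · · · · · · · · ·
    · # · · · · · · · · ·
    · # · · · · · · · · ·
    · · · · · · · · · · ·
    · · · · · · · · · · ·
T1:
  2·area = 20
  edge (4, 12)→(4, 2): d=(0,-10) top-left  bias=+0
  edge (4, 2)→(6, 8): d=(2,6) right/bottom  bias=-1
  edge (6, 8)→(4, 12): d=(-2,4) right/bottom  bias=-1
    (2,2)@(5, 5): e=[10,0,10] → ·  [on edge]
    (2,3)@(5, 7): e=[10,4,6] → #
    (3,3)@(7, 7): e=[30,-8,-2] → ·
    (2,4)@(5, 9): e=[10,8,2] → #
    (3,4)@(7, 9): e=[30,-4,-6] → ·
    (2,5)@(5, 11): e=[10,12,-2] → ·
    (3,5)@(7, 11): e=[30,0,-10] → ·  [on edge]
  covered (2 px):
    · · · · · · · · · · ·
    · · · · · · · · · · ·
    · · · · · · · · · · ·
    · · # · · · · · · · ·
    · · # · · · · · · · ·
    · · · · · · · · · · ·
    · · · · · · · · · · ·
T2:
  2·area = 60  (B↔C swapped to make it positive)
  edge (20, 6)→(2, 12): d=(-18,6) right/bottom  bias=-1
  edge (2, 12)→(16, 4): d=(14,-8) top-left  bias=+0
  edge (16, 4)→(20, 6): d=(4,2) right/bottom  bias=-1
    (7,2)@(15, 5): e=[48,6,6] → #
    (8,2)@(17, 5): e=[36,22,2] → #
    (9,2)@(19, 5): e=[24,38,-2] → ·
    (5,3)@(11, 7): e=[36,2,22] → #
    (6,3)@(13, 7): e=[24,18,18] → #
    (8,3)@(17, 7): e=[0,50,10] → ·  [on edge]
    (4,4)@(9, 9): e=[12,14,34] → #
    (5,4)@(11, 9): e=[0,30,30] → ·  [on edge]
    (6,4)@(13, 9): e=[-12,46,26] → ·
    (7,4)@(15, 9): e=[-24,62,22] → ·
    (2,5)@(5, 11): e=[0,10,50] → ·  [on edge]
    (4,5)@(9, 11): e=[-24,42,42] → ·
  covered (6 px):
    · · · · · · · · · · ·
    · · · · · · · · · · ·
    · · · · · · · # # · ·
    · · · · · # # # · · ·
    · · · · # · · · · · ·
    · · · · · · · · · · ·
    · · · · · · · · · · ·

Answer: [8,2,10]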